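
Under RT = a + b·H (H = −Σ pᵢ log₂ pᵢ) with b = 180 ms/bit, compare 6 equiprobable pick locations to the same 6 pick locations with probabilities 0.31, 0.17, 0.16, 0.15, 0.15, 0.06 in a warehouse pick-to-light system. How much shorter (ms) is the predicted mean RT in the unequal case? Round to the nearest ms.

Equiprobable entropy H₀ = log₂ 6 = 2.5850 bits.
Skewed entropy H = −Σ pᵢ log₂ pᵢ = 2.4460 bits.
ΔRT = b·(H₀ − H) = 180 × 0.1389 = 25.01 ms.

25 ms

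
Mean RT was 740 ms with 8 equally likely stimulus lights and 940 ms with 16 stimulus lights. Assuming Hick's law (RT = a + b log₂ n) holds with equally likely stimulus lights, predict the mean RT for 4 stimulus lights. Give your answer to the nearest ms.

540 ms

RT is linear in log₂ n, so two points fix the line:
  b = (940 − 740) / (log₂ 16 − log₂ 8) = 200 / (4 − 3) = 200 ms/bit
  a = 740 − 200 × 3 = 140 ms
Then RT(4) = 140 + 200 × log₂ 4 = 140 + 200 × 2 ≈ 540.000 ms.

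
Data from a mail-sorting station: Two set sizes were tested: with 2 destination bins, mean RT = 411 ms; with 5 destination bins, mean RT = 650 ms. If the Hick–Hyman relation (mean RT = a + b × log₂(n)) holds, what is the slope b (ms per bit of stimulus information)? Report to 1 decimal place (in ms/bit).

Slope: b = (650 − 411) / (log₂ 5 − log₂ 2) = 239/1.3219 = 180.797 ms/bit.

180.8 ms/bit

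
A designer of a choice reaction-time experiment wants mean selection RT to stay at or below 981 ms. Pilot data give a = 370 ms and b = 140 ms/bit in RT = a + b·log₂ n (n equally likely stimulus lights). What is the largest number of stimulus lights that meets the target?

Information budget: (981 − 370)/140 = 4.3643 bits, so n ≤ 2^4.3643 = 20.596 → at most 20.

20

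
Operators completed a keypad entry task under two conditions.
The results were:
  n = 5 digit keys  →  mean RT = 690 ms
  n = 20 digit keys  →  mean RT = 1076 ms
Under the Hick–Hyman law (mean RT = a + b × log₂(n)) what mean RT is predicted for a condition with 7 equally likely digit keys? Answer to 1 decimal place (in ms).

Solve the two-equation system in a and b:
  b = (1076 − 690) / (log₂ 20 − log₂ 5) = 386 / (4.3219 − 2.3219) = 193.000 ms/bit
  a = 690 − 193.000 × 2.3219 = 241.868 ms
Then RT(7) = 241.868 + 193.000 × log₂ 7 = 241.868 + 193.000 × 2.8074 ≈ 783.687 ms.

783.7 ms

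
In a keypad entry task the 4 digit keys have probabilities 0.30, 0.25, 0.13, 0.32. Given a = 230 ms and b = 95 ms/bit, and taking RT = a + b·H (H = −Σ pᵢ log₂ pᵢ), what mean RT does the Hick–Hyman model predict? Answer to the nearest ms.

413 ms

Entropy contributions −pᵢ log₂ pᵢ: 0.5211, 0.5000, 0.3826, 0.5260; sum H = 1.9298 bits.
RT = a + bH = 230 + 95·1.9298 = 413.33 ms.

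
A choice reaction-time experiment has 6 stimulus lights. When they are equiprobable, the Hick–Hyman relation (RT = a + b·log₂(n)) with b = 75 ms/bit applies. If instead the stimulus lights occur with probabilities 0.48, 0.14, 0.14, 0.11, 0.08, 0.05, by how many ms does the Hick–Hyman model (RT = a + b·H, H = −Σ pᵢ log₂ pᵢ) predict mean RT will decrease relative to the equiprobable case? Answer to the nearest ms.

The RT saving is b·ΔH. Equiprobable H₀ = log₂(6) = 2.5850 bits; with the given probabilities H = 2.1604 bits.
b·(H₀ − H) = 75 × (2.5850 − 2.1604) = 31.84 ms.

32 ms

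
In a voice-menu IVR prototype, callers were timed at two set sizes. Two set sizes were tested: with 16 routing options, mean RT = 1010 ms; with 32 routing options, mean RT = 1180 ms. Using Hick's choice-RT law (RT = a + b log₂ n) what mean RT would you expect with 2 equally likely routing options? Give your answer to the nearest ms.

500 ms

Solve the two-equation system in a and b:
  b = (1180 − 1010) / (log₂ 32 − log₂ 16) = 170 / (5 − 4) = 170 ms/bit
  a = 1010 − 170 × 4 = 330 ms
Then RT(2) = 330 + 170 × log₂ 2 = 330 + 170 × 1 ≈ 500.000 ms.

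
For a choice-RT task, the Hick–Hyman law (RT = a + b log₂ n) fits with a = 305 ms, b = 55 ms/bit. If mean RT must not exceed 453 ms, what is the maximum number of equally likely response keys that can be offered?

Information budget: (453 − 305)/55 = 2.6909 bits, so n ≤ 2^2.6909 = 6.457 → at most 6.

6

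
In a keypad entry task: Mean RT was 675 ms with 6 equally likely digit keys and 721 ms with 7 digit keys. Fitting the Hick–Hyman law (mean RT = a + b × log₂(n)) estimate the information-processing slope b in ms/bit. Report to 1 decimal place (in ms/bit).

206.8 ms/bit

The slope on a log₂ axis is (721 − 675) / (2.8074 − 2.5850) = 206.842 ms/bit.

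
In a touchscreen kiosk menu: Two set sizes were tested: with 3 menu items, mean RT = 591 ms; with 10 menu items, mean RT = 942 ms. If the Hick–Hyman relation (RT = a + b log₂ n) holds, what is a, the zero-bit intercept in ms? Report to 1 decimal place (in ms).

b = (RT₂ − RT₁)/(log₂ n₂ − log₂ n₁) = (942 − 591)/(3.3219 − 1.5850) = 202.077 ms/bit.
a = RT₁ − b·log₂ n₁ = 591 − 202.077 × 1.5850 = 270.716 ms.

270.7 ms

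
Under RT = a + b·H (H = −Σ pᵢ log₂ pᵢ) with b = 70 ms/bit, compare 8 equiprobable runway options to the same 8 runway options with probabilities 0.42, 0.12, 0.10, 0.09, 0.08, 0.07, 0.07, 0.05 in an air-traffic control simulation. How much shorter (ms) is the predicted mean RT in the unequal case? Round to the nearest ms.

The RT saving is b·ΔH. Equiprobable H₀ = log₂(8) = 3.0000 bits; with the given probabilities H = 2.5823 bits.
b·(H₀ − H) = 70 × (3.0000 − 2.5823) = 29.24 ms.

29 ms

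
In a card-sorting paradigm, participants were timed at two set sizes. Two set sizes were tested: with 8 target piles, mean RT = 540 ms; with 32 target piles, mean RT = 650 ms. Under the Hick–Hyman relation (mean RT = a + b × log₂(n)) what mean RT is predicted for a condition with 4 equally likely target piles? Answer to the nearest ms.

Solve the two-equation system in a and b:
  b = (650 − 540) / (log₂ 32 − log₂ 8) = 110 / (5 − 3) = 55 ms/bit
  a = 540 − 55 × 3 = 375 ms
Then RT(4) = 375 + 55 × log₂ 4 = 375 + 55 × 2 ≈ 485.000 ms.

485 ms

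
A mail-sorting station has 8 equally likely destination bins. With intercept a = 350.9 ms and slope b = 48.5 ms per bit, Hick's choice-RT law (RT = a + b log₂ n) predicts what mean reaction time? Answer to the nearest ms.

log₂(8) = 3 bits, so RT = 350.9 + 48.5 × 3 ≈ 496.400 ms.

496 ms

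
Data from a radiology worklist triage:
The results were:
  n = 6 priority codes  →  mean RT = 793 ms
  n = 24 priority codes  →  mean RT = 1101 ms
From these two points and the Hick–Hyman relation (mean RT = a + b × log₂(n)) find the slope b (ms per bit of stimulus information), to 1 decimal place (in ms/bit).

The slope on a log₂ axis is (1101 − 793) / (4.5850 − 2.5850) = 154.000 ms/bit.

154.0 ms/bit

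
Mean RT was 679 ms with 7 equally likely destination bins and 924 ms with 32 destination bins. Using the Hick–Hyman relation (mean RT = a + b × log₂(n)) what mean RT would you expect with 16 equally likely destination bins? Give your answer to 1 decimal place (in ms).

Solve the two-equation system in a and b:
  b = (924 − 679) / (log₂ 32 − log₂ 7) = 245 / (5 − 2.8074) = 111.737 ms/bit
  a = 679 − 111.737 × 2.8074 = 365.314 ms
Then RT(16) = 365.314 + 111.737 × log₂ 16 = 365.314 + 111.737 × 4 ≈ 812.263 ms.

812.3 ms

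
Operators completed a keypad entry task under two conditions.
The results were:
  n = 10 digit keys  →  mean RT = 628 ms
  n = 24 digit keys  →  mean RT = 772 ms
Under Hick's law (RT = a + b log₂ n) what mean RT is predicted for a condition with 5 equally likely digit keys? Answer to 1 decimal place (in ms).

With log₂ n on the abscissa the relation is linear; from the two conditions:
  b = (772 − 628) / (log₂ 24 − log₂ 10) = 144 / (4.5850 − 3.3219) = 114.011 ms/bit
  a = 628 − 114.011 × 3.3219 = 249.263 ms
Then RT(5) = 249.263 + 114.011 × log₂ 5 = 249.263 + 114.011 × 2.3219 ≈ 513.989 ms.

514.0 ms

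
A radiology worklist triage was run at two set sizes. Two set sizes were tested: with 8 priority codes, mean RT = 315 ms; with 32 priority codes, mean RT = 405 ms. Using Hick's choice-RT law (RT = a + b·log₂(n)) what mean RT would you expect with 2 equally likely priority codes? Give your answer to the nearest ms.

225 ms

Solve the two-equation system in a and b:
  b = (405 − 315) / (log₂ 32 − log₂ 8) = 90 / (5 − 3) = 45 ms/bit
  a = 315 − 45 × 3 = 180 ms
Then RT(2) = 180 + 45 × log₂ 2 = 180 + 45 × 1 ≈ 225.000 ms.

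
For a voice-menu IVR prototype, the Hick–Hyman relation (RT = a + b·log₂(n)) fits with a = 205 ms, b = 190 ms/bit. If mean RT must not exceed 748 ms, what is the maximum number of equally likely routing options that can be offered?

7

Set 205 + 190·log₂ n ≤ 748 → log₂ n ≤ (748 − 205)/190 = 2.8579.
So n ≤ 2^2.8579 = 7.250; the largest integer n is 7.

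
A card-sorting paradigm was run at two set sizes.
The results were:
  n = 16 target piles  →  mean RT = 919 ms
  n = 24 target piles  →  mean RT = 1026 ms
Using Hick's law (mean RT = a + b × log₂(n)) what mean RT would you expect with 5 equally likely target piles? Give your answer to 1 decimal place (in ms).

612.1 ms

Solve the two-equation system in a and b:
  b = (1026 − 919) / (log₂ 24 − log₂ 16) = 107 / (4.5850 − 4) = 182.918 ms/bit
  a = 919 − 182.918 × 4 = 187.329 ms
Then RT(5) = 187.329 + 182.918 × log₂ 5 = 187.329 + 182.918 × 2.3219 ≈ 612.051 ms.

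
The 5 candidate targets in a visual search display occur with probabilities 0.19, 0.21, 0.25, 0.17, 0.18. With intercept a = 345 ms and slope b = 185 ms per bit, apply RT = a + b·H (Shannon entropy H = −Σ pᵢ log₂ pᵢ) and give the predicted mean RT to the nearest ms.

772 ms

H = 0.19·log₂(1/0.19) + 0.21·log₂(1/0.21) + 0.25·log₂(1/0.25) + 0.17·log₂(1/0.17) + 0.18·log₂(1/0.18) = 2.3079 bits.
RT = 345 + 185 × 2.3079 = 771.97 ms.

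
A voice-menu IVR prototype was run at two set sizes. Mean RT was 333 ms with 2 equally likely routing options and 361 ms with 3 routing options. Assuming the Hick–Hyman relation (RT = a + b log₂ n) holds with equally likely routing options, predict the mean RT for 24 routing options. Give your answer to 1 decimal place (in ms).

RT is linear in log₂ n, so two points fix the line:
  b = (361 − 333) / (log₂ 3 − log₂ 2) = 28 / (1.5850 − 1) = 47.866 ms/bit
  a = 333 − 47.866 × 1 = 285.134 ms
Then RT(24) = 285.134 + 47.866 × log₂ 24 = 285.134 + 47.866 × 4.5850 ≈ 504.599 ms.

504.6 ms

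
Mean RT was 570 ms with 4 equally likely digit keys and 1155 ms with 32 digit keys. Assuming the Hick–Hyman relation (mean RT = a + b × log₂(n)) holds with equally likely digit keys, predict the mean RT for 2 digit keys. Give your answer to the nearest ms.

RT is linear in log₂ n, so two points fix the line:
  b = (1155 − 570) / (log₂ 32 − log₂ 4) = 585 / (5 − 2) = 195 ms/bit
  a = 570 − 195 × 2 = 180 ms
Then RT(2) = 180 + 195 × log₂ 2 = 180 + 195 × 1 ≈ 375.000 ms.

375 ms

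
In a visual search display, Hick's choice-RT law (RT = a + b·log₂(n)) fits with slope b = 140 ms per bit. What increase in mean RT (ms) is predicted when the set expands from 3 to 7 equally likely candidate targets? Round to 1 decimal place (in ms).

171.1 ms

ΔRT = (a + b log₂ n₂) − (a + b log₂ n₁) = b·(log₂ n₂ − log₂ n₁).
log₂(7) − log₂(3) = 2.8074 − 1.5850 = 1.2224.
ΔRT = 140 × 1.2224 = 171.135 ms.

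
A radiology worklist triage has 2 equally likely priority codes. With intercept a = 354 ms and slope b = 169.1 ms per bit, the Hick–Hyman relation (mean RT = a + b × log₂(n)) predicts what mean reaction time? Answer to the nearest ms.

523 ms

log₂(2) = 1 bits, so RT = 354 + 169.1 × 1 ≈ 523.100 ms.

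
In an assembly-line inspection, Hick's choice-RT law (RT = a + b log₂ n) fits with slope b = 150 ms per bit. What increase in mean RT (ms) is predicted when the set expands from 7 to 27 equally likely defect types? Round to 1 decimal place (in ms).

292.1 ms

The intercept a cancels: ΔRT = b·(log₂ n₂ − log₂ n₁) = b·log₂(n₂/n₁).
log₂(27) − log₂(7) = 4.7549 − 2.8074 = 1.9475.
ΔRT = 150 × 1.9475 = 292.130 ms.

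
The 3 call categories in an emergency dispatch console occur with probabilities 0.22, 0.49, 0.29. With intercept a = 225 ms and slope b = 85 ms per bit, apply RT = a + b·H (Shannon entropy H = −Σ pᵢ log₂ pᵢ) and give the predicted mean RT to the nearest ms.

Entropy contributions −pᵢ log₂ pᵢ: 0.4806, 0.5043, 0.5179; sum H = 1.5028 bits.
RT = a + bH = 225 + 85·1.5028 = 352.73 ms.

353 ms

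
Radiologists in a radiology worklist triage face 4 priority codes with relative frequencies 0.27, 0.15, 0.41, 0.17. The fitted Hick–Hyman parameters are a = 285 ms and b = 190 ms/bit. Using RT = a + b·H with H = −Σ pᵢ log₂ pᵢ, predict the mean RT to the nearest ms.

643 ms

H = 0.27·log₂(1/0.27) + 0.15·log₂(1/0.15) + 0.41·log₂(1/0.41) + 0.17·log₂(1/0.17) = 1.8825 bits.
RT = 285 + 190 × 1.8825 = 642.68 ms.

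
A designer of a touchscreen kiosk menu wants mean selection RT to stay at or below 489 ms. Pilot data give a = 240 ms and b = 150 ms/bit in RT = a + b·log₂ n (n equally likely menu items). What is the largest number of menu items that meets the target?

3

Information budget: (489 − 240)/150 = 1.6600 bits, so n ≤ 2^1.6600 = 3.160 → at most 3.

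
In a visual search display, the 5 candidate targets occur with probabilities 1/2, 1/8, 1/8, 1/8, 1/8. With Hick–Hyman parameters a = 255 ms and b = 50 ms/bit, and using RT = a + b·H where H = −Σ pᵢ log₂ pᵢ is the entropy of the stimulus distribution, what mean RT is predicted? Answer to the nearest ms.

355 ms

H = −Σ pᵢ log₂ pᵢ = 0.5·1 + 0.125·3 + 0.125·3 + 0.125·3 + 0.125·3 = 2.000 bits.
RT = 255 + 50 × 2.000 = 355.00 ms.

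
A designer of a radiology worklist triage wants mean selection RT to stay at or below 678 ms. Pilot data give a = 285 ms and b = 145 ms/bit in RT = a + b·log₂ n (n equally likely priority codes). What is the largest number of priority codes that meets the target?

Information budget: (678 − 285)/145 = 2.7103 bits, so n ≤ 2^2.7103 = 6.545 → at most 6.

6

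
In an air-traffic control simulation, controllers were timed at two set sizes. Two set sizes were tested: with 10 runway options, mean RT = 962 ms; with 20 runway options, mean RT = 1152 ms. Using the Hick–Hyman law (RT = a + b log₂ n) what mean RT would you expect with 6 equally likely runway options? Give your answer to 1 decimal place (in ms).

822.0 ms

RT is linear in log₂ n, so two points fix the line:
  b = (1152 − 962) / (log₂ 20 − log₂ 10) = 190 / (4.3219 − 3.3219) = 190.000 ms/bit
  a = 962 − 190.000 × 3.3219 = 330.834 ms
Then RT(6) = 330.834 + 190.000 × log₂ 6 = 330.834 + 190.000 × 2.5850 ≈ 821.977 ms.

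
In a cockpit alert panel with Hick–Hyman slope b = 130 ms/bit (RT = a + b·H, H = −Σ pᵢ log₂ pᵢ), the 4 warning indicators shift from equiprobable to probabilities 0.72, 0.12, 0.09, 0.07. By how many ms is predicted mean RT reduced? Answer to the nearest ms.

Equiprobable entropy H₀ = log₂ 4 = 2.0000 bits.
Skewed entropy H = −Σ pᵢ log₂ pᵢ = 1.2895 bits.
ΔRT = b·(H₀ − H) = 130 × 0.7105 = 92.36 ms.

92 ms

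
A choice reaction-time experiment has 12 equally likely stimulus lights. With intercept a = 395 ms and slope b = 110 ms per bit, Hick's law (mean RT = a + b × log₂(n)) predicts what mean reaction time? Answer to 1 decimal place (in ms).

log₂(12) = 3.5850 bits, so RT = 395 + 110 × 3.5850 ≈ 789.346 ms.

789.3 ms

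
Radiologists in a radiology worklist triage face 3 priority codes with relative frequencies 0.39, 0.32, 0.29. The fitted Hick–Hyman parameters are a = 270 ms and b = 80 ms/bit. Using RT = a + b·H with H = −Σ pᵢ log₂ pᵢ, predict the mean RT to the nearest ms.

396 ms

H = 0.39·log₂(1/0.39) + 0.32·log₂(1/0.32) + 0.29·log₂(1/0.29) = 1.5737 bits.
RT = 270 + 80 × 1.5737 = 395.90 ms.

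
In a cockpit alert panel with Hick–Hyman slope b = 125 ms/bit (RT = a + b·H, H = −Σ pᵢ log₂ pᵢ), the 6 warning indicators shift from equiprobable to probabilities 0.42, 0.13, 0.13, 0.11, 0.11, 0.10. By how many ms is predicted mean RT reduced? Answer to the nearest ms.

33 ms

Equiprobable entropy H₀ = log₂ 6 = 2.5850 bits.
Skewed entropy H = −Σ pᵢ log₂ pᵢ = 2.3237 bits.
ΔRT = b·(H₀ − H) = 125 × 0.2613 = 32.66 ms.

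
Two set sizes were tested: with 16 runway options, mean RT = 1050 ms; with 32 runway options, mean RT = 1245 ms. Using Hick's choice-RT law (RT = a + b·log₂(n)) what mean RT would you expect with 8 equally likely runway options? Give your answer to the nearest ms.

855 ms

RT is linear in log₂ n, so two points fix the line:
  b = (1245 − 1050) / (log₂ 32 − log₂ 16) = 195 / (5 − 4) = 195 ms/bit
  a = 1050 − 195 × 4 = 270 ms
Then RT(8) = 270 + 195 × log₂ 8 = 270 + 195 × 3 ≈ 855.000 ms.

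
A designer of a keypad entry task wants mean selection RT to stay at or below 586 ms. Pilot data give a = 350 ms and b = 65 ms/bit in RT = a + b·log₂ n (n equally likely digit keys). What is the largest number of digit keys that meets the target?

12

Set 350 + 65·log₂ n ≤ 586 → log₂ n ≤ (586 − 350)/65 = 3.6308.
So n ≤ 2^3.6308 = 12.387; the largest integer n is 12.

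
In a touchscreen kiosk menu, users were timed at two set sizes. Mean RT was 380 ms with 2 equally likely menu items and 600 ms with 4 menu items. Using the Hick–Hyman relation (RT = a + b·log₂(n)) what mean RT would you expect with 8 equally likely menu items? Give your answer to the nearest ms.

Fit slope and intercept:
  b = (600 − 380) / (log₂ 4 − log₂ 2) = 220 / (2 − 1) = 220 ms/bit
  a = 380 − 220 × 1 = 160 ms
Then RT(8) = 160 + 220 × log₂ 8 = 160 + 220 × 3 ≈ 820.000 ms.

820 ms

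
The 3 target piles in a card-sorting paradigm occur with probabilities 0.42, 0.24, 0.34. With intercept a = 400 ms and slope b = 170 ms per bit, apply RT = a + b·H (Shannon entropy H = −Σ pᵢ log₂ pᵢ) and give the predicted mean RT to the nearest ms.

H = 0.42·log₂(1/0.42) + 0.24·log₂(1/0.24) + 0.34·log₂(1/0.34) = 1.5490 bits.
RT = 400 + 170 × 1.5490 = 663.32 ms.

663 ms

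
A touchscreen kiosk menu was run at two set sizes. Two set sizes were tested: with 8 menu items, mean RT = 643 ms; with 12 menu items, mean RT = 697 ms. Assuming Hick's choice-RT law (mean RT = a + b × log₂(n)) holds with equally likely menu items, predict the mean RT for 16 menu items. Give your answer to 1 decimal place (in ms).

735.3 ms

Solve the two-equation system in a and b:
  b = (697 − 643) / (log₂ 12 − log₂ 8) = 54 / (3.5850 − 3) = 92.314 ms/bit
  a = 643 − 92.314 × 3 = 366.059 ms
Then RT(16) = 366.059 + 92.314 × log₂ 16 = 366.059 + 92.314 × 4 ≈ 735.314 ms.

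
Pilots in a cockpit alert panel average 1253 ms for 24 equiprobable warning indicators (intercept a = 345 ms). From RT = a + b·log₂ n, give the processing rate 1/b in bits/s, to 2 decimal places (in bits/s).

Choice component = 1253 − 345 = 908 ms over log₂(24) = 4.5850 bits.
b = 908 / 4.5850 = 198.039 ms/bit, so 1/b = 5.050 bits/s.

5.05 bits/s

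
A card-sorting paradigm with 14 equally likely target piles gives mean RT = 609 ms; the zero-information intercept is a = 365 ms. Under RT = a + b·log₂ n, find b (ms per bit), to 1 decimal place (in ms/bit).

14 alternatives carry log₂ 14 = 3.8074 bits; the choice cost is 609 − 365 = 244 ms, so b = 244/3.8074 = 64.086 ms/bit.

64.1 ms/bit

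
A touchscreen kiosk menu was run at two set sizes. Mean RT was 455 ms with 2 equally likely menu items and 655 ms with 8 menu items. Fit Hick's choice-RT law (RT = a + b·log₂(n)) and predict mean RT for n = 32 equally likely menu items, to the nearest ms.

RT is linear in log₂ n, so two points fix the line:
  b = (655 − 455) / (log₂ 8 − log₂ 2) = 200 / (3 − 1) = 100 ms/bit
  a = 455 − 100 × 1 = 355 ms
Then RT(32) = 355 + 100 × log₂ 32 = 355 + 100 × 5 ≈ 855.000 ms.

855 ms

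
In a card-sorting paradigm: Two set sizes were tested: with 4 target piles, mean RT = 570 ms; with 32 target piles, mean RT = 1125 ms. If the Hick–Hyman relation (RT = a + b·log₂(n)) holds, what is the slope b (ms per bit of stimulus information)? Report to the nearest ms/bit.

Slope: b = (1125 − 570) / (log₂ 32 − log₂ 4) = 555/3.0000 = 185 ms/bit.

185 ms/bit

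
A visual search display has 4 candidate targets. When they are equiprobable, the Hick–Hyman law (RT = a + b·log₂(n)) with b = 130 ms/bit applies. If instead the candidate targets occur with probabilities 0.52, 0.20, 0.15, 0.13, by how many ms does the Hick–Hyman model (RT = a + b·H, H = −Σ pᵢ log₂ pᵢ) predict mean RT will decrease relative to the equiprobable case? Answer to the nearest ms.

Equiprobable entropy H₀ = log₂ 4 = 2.0000 bits.
Skewed entropy H = −Σ pᵢ log₂ pᵢ = 1.7482 bits.
ΔRT = b·(H₀ − H) = 130 × 0.2518 = 32.74 ms.

33 ms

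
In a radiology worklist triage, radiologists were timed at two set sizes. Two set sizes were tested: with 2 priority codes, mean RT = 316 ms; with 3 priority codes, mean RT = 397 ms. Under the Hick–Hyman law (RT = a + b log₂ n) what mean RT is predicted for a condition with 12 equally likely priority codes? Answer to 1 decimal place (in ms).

673.9 ms

Solve the two-equation system in a and b:
  b = (397 − 316) / (log₂ 3 − log₂ 2) = 81 / (1.5850 − 1) = 138.470 ms/bit
  a = 316 − 138.470 × 1 = 177.530 ms
Then RT(12) = 177.530 + 138.470 × log₂ 12 = 177.530 + 138.470 × 3.5850 ≈ 673.941 ms.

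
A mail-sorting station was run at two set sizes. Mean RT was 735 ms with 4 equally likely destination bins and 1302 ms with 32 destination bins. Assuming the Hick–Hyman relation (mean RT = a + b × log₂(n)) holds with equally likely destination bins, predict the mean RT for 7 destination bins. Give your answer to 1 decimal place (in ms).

Solve the two-equation system in a and b:
  b = (1302 − 735) / (log₂ 32 − log₂ 4) = 567 / (5 − 2) = 189.000 ms/bit
  a = 735 − 189.000 × 2 = 357.000 ms
Then RT(7) = 357.000 + 189.000 × log₂ 7 = 357.000 + 189.000 × 2.8074 ≈ 887.590 ms.

887.6 ms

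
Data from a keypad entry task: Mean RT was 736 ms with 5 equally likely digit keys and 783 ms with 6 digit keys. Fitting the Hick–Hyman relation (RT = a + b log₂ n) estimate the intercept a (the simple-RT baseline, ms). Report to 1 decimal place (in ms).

321.1 ms

Slope: b = (783 − 736) / (log₂ 6 − log₂ 5) = 47/0.2630 = 178.684 ms/bit.
Intercept: a = 736 − 178.684·log₂(5) = 321.109 ms.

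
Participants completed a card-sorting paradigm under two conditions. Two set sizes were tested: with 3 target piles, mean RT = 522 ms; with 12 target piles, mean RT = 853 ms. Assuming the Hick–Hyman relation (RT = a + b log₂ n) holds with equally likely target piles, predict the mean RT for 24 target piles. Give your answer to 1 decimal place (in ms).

1018.5 ms

Fit slope and intercept:
  b = (853 − 522) / (log₂ 12 − log₂ 3) = 331 / (3.5850 − 1.5850) = 165.500 ms/bit
  a = 522 − 165.500 × 1.5850 = 259.689 ms
Then RT(24) = 259.689 + 165.500 × log₂ 24 = 259.689 + 165.500 × 4.5850 ≈ 1018.500 ms.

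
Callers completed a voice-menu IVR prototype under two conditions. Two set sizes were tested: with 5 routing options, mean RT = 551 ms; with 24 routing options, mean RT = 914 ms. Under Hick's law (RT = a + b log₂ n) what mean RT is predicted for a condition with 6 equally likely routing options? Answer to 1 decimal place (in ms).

Solve the two-equation system in a and b:
  b = (914 − 551) / (log₂ 24 − log₂ 5) = 363 / (4.5850 − 2.3219) = 160.404 ms/bit
  a = 551 − 160.404 × 2.3219 = 178.553 ms
Then RT(6) = 178.553 + 160.404 × log₂ 6 = 178.553 + 160.404 × 2.5850 ≈ 593.192 ms.

593.2 ms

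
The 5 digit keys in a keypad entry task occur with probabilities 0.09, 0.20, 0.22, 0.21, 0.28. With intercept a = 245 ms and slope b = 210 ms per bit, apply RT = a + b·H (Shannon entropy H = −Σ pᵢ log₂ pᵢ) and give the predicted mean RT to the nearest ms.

H = 0.09·log₂(1/0.09) + 0.20·log₂(1/0.20) + 0.22·log₂(1/0.22) + 0.21·log₂(1/0.21) + 0.28·log₂(1/0.28) = 2.2447 bits.
RT = 245 + 210 × 2.2447 = 716.38 ms.

716 ms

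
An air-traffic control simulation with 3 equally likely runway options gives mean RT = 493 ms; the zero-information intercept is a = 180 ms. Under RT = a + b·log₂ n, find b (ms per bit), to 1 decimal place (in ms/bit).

197.5 ms/bit

log₂(3) = 1.5850 bits.
b = (RT − a)/log₂ n = (493 − 180) / 1.5850 = 197.481 ms/bit.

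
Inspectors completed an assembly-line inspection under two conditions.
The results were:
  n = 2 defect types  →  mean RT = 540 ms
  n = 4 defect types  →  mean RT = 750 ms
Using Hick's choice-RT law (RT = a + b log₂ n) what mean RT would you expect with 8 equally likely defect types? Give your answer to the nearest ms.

With log₂ n on the abscissa the relation is linear; from the two conditions:
  b = (750 − 540) / (log₂ 4 − log₂ 2) = 210 / (2 − 1) = 210 ms/bit
  a = 540 − 210 × 1 = 330 ms
Then RT(8) = 330 + 210 × log₂ 8 = 330 + 210 × 3 ≈ 960.000 ms.

960 ms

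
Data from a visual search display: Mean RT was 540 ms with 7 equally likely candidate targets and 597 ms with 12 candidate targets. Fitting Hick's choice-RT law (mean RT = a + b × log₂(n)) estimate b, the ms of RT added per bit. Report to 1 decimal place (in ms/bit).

73.3 ms/bit

The slope on a log₂ axis is (597 − 540) / (3.5850 − 2.8074) = 73.302 ms/bit.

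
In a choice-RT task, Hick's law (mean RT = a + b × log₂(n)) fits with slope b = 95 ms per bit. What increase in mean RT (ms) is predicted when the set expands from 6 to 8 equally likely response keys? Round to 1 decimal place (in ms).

The intercept a cancels: ΔRT = b·(log₂ n₂ − log₂ n₁) = b·log₂(n₂/n₁).
log₂(8) − log₂(6) = 3 − 2.5850 = 0.4150.
ΔRT = 95 × 0.4150 = 39.429 ms.

39.4 ms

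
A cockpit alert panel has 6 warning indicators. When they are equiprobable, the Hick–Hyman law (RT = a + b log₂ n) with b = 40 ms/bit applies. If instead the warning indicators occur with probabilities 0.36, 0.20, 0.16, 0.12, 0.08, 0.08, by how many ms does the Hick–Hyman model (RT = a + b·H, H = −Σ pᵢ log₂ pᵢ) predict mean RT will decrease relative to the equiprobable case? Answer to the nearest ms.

Equiprobable entropy H₀ = log₂ 6 = 2.5850 bits.
Skewed entropy H = −Σ pᵢ log₂ pᵢ = 2.3681 bits.
ΔRT = b·(H₀ − H) = 40 × 0.2169 = 8.67 ms.

9 ms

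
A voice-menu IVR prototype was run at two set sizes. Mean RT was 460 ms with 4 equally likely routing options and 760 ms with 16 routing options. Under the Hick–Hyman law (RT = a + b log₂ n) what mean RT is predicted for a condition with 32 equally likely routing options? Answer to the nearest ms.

910 ms

RT is linear in log₂ n, so two points fix the line:
  b = (760 − 460) / (log₂ 16 − log₂ 4) = 300 / (4 − 2) = 150 ms/bit
  a = 460 − 150 × 2 = 160 ms
Then RT(32) = 160 + 150 × log₂ 32 = 160 + 150 × 5 ≈ 910.000 ms.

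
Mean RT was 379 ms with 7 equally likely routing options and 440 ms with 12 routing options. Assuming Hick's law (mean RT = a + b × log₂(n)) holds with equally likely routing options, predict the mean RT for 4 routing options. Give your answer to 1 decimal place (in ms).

315.7 ms

RT is linear in log₂ n, so two points fix the line:
  b = (440 − 379) / (log₂ 12 − log₂ 7) = 61 / (3.5850 − 2.8074) = 78.446 ms/bit
  a = 379 − 78.446 × 2.8074 = 158.775 ms
Then RT(4) = 158.775 + 78.446 × log₂ 4 = 158.775 + 78.446 × 2 ≈ 315.666 ms.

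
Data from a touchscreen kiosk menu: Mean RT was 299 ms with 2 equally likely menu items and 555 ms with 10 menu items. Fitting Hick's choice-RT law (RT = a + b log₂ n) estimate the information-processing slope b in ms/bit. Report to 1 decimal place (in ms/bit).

110.3 ms/bit

The slope on a log₂ axis is (555 − 299) / (3.3219 − 1) = 110.253 ms/bit.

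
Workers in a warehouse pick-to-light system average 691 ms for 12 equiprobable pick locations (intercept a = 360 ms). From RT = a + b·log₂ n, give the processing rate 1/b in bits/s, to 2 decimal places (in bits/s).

b = (691 − 360)/log₂ 12 = 331/3.5850 = 92.330 ms per bit = 0.09233 s/bit; the reciprocal is 10.831 bits/s.

10.83 bits/s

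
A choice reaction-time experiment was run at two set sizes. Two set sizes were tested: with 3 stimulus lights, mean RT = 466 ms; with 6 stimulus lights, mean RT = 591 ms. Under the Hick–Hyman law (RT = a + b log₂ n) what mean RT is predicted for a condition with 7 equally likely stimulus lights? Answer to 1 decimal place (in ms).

618.8 ms

Fit slope and intercept:
  b = (591 − 466) / (log₂ 6 − log₂ 3) = 125 / (2.5850 − 1.5850) = 125.000 ms/bit
  a = 466 − 125.000 × 1.5850 = 267.880 ms
Then RT(7) = 267.880 + 125.000 × log₂ 7 = 267.880 + 125.000 × 2.8074 ≈ 618.799 ms.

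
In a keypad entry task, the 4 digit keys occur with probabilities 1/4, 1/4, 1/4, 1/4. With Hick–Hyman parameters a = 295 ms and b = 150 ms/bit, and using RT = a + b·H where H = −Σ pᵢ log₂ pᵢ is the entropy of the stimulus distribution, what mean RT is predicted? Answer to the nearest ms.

H = −Σ pᵢ log₂ pᵢ = 0.25·2 + 0.25·2 + 0.25·2 + 0.25·2 = 2.000 bits.
RT = 295 + 150 × 2.000 = 595.00 ms.

595 ms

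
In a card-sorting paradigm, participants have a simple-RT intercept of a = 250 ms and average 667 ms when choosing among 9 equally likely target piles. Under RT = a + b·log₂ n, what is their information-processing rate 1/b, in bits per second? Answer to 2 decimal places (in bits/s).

7.60 bits/s

Choice component = 667 − 250 = 417 ms over log₂(9) = 3.1699 bits.
b = 417 / 3.1699 = 131.549 ms/bit, so 1/b = 7.602 bits/s.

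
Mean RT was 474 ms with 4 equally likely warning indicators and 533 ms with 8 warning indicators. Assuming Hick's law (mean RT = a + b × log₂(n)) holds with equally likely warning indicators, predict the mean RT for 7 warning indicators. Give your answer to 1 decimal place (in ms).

521.6 ms

With log₂ n on the abscissa the relation is linear; from the two conditions:
  b = (533 − 474) / (log₂ 8 − log₂ 4) = 59 / (3 − 2) = 59.000 ms/bit
  a = 474 − 59.000 × 2 = 356.000 ms
Then RT(7) = 356.000 + 59.000 × log₂ 7 = 356.000 + 59.000 × 2.8074 ≈ 521.634 ms.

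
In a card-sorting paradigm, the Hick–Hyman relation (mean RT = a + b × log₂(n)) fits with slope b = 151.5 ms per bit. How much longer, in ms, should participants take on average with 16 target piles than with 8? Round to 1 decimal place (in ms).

ΔRT = (a + b log₂ n₂) − (a + b log₂ n₁) = b·(log₂ n₂ − log₂ n₁).
log₂(16) − log₂(8) = log₂(16/8) = log₂(2) = 1.
ΔRT = 151.5 × 1.0000 = 151.500 ms.

151.5 ms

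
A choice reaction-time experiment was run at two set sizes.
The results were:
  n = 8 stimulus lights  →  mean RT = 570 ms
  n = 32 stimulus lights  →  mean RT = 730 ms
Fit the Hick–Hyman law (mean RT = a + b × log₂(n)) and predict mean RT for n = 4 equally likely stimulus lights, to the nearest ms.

Fit slope and intercept:
  b = (730 − 570) / (log₂ 32 − log₂ 8) = 160 / (5 − 3) = 80 ms/bit
  a = 570 − 80 × 3 = 330 ms
Then RT(4) = 330 + 80 × log₂ 4 = 330 + 80 × 2 ≈ 490.000 ms.

490 ms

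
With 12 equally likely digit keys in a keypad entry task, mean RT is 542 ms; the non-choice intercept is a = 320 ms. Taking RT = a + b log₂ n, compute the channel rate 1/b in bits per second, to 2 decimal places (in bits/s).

16.15 bits/s

Choice component = 542 − 320 = 222 ms over log₂(12) = 3.5850 bits.
b = 222 / 3.5850 = 61.925 ms/bit, so 1/b = 16.148 bits/s.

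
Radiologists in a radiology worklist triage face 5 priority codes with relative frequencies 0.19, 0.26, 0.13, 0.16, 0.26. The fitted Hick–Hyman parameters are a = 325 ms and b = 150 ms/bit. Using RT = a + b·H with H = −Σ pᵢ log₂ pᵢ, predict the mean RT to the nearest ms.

H = 0.19·log₂(1/0.19) + 0.26·log₂(1/0.26) + 0.13·log₂(1/0.13) + 0.16·log₂(1/0.16) + 0.26·log₂(1/0.26) = 2.2715 bits.
RT = 325 + 150 × 2.2715 = 665.72 ms.

666 ms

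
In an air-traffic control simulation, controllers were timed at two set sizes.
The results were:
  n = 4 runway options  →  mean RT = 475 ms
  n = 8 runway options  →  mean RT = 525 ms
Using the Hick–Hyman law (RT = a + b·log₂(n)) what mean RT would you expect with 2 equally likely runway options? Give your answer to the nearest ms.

RT is linear in log₂ n, so two points fix the line:
  b = (525 − 475) / (log₂ 8 − log₂ 4) = 50 / (3 − 2) = 50 ms/bit
  a = 475 − 50 × 2 = 375 ms
Then RT(2) = 375 + 50 × log₂ 2 = 375 + 50 × 1 ≈ 425.000 ms.

425 ms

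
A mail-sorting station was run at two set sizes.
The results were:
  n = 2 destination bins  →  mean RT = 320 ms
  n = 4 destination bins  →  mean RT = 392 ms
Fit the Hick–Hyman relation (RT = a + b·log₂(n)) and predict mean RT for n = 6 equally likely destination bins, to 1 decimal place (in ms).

434.1 ms

Fit slope and intercept:
  b = (392 − 320) / (log₂ 4 − log₂ 2) = 72 / (2 − 1) = 72.000 ms/bit
  a = 320 − 72.000 × 1 = 248.000 ms
Then RT(6) = 248.000 + 72.000 × log₂ 6 = 248.000 + 72.000 × 2.5850 ≈ 434.117 ms.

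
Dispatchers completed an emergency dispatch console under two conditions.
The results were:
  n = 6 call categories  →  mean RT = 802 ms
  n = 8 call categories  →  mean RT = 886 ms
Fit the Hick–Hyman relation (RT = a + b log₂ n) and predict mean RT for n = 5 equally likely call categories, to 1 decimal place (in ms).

RT is linear in log₂ n, so two points fix the line:
  b = (886 − 802) / (log₂ 8 − log₂ 6) = 84 / (3 − 2.5850) = 202.391 ms/bit
  a = 802 − 202.391 × 2.5850 = 278.826 ms
Then RT(5) = 278.826 + 202.391 × log₂ 5 = 278.826 + 202.391 × 2.3219 ≈ 748.764 ms.

748.8 ms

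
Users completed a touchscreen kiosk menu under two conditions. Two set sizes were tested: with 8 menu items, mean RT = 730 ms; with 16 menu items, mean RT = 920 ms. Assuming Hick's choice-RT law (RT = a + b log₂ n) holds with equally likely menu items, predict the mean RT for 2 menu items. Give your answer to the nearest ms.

RT is linear in log₂ n, so two points fix the line:
  b = (920 − 730) / (log₂ 16 − log₂ 8) = 190 / (4 − 3) = 190 ms/bit
  a = 730 − 190 × 3 = 160 ms
Then RT(2) = 160 + 190 × log₂ 2 = 160 + 190 × 1 ≈ 350.000 ms.

350 ms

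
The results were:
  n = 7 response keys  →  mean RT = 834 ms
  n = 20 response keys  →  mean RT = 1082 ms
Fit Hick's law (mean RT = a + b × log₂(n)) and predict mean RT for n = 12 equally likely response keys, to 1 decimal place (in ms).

961.3 ms

RT is linear in log₂ n, so two points fix the line:
  b = (1082 − 834) / (log₂ 20 − log₂ 7) = 248 / (4.3219 − 2.8074) = 163.743 ms/bit
  a = 834 − 163.743 × 2.8074 = 374.317 ms
Then RT(12) = 374.317 + 163.743 × log₂ 12 = 374.317 + 163.743 × 3.5850 ≈ 961.327 ms.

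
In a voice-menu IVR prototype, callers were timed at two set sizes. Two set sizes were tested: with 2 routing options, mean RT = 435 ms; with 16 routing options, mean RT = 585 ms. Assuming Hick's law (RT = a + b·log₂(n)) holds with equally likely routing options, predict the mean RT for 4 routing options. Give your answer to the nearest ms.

485 ms

Fit slope and intercept:
  b = (585 − 435) / (log₂ 16 − log₂ 2) = 150 / (4 − 1) = 50 ms/bit
  a = 435 − 50 × 1 = 385 ms
Then RT(4) = 385 + 50 × log₂ 4 = 385 + 50 × 2 ≈ 485.000 ms.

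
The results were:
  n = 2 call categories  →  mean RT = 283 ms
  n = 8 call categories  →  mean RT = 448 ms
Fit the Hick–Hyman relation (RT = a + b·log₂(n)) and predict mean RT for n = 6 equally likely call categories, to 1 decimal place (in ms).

With log₂ n on the abscissa the relation is linear; from the two conditions:
  b = (448 − 283) / (log₂ 8 − log₂ 2) = 165 / (3 − 1) = 82.500 ms/bit
  a = 283 − 82.500 × 1 = 200.500 ms
Then RT(6) = 200.500 + 82.500 × log₂ 6 = 200.500 + 82.500 × 2.5850 ≈ 413.759 ms.

413.8 ms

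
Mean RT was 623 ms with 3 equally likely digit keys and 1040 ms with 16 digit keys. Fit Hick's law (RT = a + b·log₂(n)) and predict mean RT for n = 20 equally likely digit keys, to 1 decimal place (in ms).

1095.6 ms

Fit slope and intercept:
  b = (1040 − 623) / (log₂ 16 − log₂ 3) = 417 / (4 − 1.5850) = 172.668 ms/bit
  a = 623 − 172.668 × 1.5850 = 349.327 ms
Then RT(20) = 349.327 + 172.668 × log₂ 20 = 349.327 + 172.668 × 4.3219 ≈ 1095.587 ms.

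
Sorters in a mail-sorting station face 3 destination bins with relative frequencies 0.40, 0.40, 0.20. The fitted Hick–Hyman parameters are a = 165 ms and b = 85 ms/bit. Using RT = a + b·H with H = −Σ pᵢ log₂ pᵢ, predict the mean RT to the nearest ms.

294 ms

H = 0.40·log₂(1/0.40) + 0.40·log₂(1/0.40) + 0.20·log₂(1/0.20) = 1.5219 bits.
RT = 165 + 85 × 1.5219 = 294.36 ms.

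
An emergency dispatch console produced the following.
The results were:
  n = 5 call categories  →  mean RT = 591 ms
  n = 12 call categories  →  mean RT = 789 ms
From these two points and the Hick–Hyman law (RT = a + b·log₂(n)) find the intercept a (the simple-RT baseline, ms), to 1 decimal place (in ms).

227.0 ms

The slope on a log₂ axis is (789 − 591) / (3.5850 − 2.3219) = 156.765 ms/bit.
Intercept: a = 591 − 156.765·log₂(5) = 227.002 ms.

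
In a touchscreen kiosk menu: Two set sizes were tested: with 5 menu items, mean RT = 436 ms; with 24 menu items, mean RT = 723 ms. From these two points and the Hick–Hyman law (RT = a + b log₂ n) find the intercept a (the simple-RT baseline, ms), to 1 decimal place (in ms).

141.5 ms

Slope: b = (723 − 436) / (log₂ 24 − log₂ 5) = 287/2.2630 = 126.821 ms/bit.
a = RT₁ − b·log₂ n₁ = 436 − 126.821 × 2.3219 = 141.531 ms.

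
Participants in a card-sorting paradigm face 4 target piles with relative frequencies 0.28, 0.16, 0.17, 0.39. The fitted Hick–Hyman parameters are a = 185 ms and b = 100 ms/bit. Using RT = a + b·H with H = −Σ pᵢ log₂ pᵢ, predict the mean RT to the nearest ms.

Entropy contributions −pᵢ log₂ pᵢ: 0.5142, 0.4230, 0.4346, 0.5298; sum H = 1.9016 bits.
RT = a + bH = 185 + 100·1.9016 = 375.16 ms.

375 ms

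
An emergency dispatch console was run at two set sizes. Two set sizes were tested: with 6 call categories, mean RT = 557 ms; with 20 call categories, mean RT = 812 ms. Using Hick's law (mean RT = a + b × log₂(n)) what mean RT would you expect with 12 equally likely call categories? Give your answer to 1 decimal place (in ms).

703.8 ms

Fit slope and intercept:
  b = (812 − 557) / (log₂ 20 − log₂ 6) = 255 / (4.3219 − 2.5850) = 146.808 ms/bit
  a = 557 − 146.808 × 2.5850 = 177.507 ms
Then RT(12) = 177.507 + 146.808 × log₂ 12 = 177.507 + 146.808 × 3.5850 ≈ 703.808 ms.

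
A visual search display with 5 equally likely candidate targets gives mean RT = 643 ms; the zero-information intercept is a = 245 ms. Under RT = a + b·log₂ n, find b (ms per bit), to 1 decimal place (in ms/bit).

171.4 ms/bit

log₂(5) = 2.3219 bits.
b = (RT − a)/log₂ n = (643 − 245) / 2.3219 = 171.409 ms/bit.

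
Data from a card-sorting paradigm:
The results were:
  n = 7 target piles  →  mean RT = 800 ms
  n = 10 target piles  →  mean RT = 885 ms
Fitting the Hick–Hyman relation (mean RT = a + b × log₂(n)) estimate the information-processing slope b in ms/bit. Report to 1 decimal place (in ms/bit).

165.2 ms/bit

The slope on a log₂ axis is (885 − 800) / (3.3219 − 2.8074) = 165.185 ms/bit.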